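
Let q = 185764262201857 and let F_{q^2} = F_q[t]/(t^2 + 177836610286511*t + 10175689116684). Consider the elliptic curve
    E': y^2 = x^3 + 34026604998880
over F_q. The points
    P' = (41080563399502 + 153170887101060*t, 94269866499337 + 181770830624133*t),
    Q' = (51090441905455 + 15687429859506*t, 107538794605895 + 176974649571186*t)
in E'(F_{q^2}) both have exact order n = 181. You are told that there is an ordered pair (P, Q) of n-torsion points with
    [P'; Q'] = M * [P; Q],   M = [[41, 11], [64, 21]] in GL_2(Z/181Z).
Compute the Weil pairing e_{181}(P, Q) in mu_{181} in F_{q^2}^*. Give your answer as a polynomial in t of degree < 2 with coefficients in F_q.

18109823692601 + 169939724500952*t

e_{181}(aP+bQ,cP+dQ) = e_{181}(P,Q)^(ad-bc); with (a,b,c,d)=(41,11,64,21) this gives the det-181 law.
So e_{181}(P,Q) = e_{181}(P',Q')^{98}, since 157*98 = 1 mod 181.
n = 181 = (10110101)_2 (8 bits, wt 5); accumulate f_{181,P'}(Q'+S)/f_{181,P'}(S) along the 7-step ladder.
Miller gives e_{181}(P',Q') = 90184253662974 + 80099723177750*t in F_{185764262201857^2}.
Finally e_{181}(P,Q) = 18109823692601 + 169939724500952*t.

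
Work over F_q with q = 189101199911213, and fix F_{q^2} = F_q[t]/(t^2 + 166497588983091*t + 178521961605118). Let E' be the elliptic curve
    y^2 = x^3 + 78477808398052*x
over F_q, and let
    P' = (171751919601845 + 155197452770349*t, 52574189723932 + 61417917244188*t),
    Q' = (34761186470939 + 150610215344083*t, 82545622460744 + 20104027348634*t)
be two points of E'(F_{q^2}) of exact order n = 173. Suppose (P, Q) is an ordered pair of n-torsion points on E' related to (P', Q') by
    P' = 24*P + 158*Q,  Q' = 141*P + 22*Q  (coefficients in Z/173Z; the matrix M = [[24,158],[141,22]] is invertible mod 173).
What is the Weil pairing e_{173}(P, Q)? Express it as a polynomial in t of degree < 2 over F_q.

173746943547759 + 29502913461462*t

Alternating bilinearity on E[173] (values in mu_{173} in F_{189101199911213^2}) gives e(P',Q') = e(P,Q)^det(M).
24*22 - 158*141 = -21750; reduced mod 173: det = 48, inverse 155.
Run Miller on y^2=x^3+78477808398052*x over F_{189101199911213}: ladder 10101101 (8 bits); e = f_P(D_Q)/f_Q(D_P).
Result: e(P',Q') = 105841619568092 + 115415580311604*t.
Hence e(P,Q) = 173746943547759 + 29502913461462*t in F_{189101199911213^2}^*.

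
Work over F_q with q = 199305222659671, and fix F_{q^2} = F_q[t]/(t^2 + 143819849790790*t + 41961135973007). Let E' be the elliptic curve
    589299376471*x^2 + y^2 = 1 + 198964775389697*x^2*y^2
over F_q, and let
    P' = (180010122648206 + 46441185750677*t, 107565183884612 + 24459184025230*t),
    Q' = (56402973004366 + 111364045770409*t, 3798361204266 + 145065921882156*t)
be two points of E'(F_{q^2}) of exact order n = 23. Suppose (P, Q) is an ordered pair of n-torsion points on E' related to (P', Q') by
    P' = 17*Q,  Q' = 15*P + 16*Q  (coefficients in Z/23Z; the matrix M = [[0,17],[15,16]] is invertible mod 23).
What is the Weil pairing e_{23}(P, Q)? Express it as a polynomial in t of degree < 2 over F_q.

132012780088477 + 18153103061602*t

e_{23}(aP+bQ,cP+dQ) = e_{23}(P,Q)^(ad-bc); with (a,b,c,d)=(0,17,15,16) this gives the det-23 law.
det M = 0*16 - 17*15 = -255 = 21 (mod 23); 21^{-1} = 11 (mod 23).
Edwards->Montgomery: u=(1+y)/(1-y), v=u/x -> 19679643543099v^2=u^3+192351075350331u^2+u; then x_W=50058742326529u+33259012461028: y^2=x^3+113504315539326*x+42945820669114.
Build f_{23,P'} and f_{23,Q'} via the 5-bit ladder of 23=10111_2; evaluate at shifted divisors; quotient in F_{199305222659671^2}.
f_P(D_Q)/f_Q(D_P) = 80200563548902 + 198959524715767*t.
Finally e_{23}(P,Q) = 132012780088477 + 18153103061602*t.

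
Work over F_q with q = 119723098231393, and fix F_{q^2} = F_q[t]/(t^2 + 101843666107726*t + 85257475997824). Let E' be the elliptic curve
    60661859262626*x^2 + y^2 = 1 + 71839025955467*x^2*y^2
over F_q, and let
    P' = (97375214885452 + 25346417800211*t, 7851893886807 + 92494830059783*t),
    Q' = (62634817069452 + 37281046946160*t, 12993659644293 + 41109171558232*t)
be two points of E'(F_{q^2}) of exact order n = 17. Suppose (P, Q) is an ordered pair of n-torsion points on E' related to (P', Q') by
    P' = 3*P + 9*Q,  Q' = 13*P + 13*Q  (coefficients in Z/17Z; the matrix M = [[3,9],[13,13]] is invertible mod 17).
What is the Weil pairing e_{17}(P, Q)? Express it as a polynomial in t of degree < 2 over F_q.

e_{17} is bilinear + alternating on E[17], so e_{17}(3*P + 9*Q, 13*P + 13*Q) = e_{17}(P,Q)^(3*13-9*13).
3*13 - 9*13 = -78; reduced mod 17: det = 7, inverse 5.
Edwards->Montgomery: u=(1+y)/(1-y), v=u/x -> 47520306494410v^2=u^3+86279241661990u^2+u; then x_W=27136482884638u+2129631164450: y^2=x^3+75630546048583*x.
n = 17 = (10001)_2 (5 bits, wt 2); accumulate f_{17,P'}(Q'+S)/f_{17,P'}(S) along the 4-step ladder.
e_{17}(P',Q') = 1089978167754 + 73089730355158*t.
Raise to 5: e(P,Q) = 30098996138881 + 101843580629700*t in mu_{17}.

30098996138881 + 101843580629700*t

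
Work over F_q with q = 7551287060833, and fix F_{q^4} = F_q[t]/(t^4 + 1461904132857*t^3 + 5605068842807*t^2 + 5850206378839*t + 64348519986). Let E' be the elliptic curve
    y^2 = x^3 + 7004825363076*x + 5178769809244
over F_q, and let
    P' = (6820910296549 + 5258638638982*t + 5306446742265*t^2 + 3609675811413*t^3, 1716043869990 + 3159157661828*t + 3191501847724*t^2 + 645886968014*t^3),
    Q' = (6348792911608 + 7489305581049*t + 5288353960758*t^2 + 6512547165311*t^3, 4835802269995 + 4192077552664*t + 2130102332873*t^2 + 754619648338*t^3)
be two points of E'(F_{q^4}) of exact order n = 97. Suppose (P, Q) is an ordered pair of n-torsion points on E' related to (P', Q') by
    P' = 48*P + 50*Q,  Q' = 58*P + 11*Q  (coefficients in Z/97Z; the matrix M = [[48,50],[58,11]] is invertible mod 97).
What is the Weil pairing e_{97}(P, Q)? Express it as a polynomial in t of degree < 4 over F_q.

2588416653610 + 3379207965728*t + 1993903293004*t^2 + 3255742152285*t^3

The 97-Weil pairing on E[97] over F_{7551287060833} is alternating-bilinear: e_{97}(P',Q') = e_{97}(P,Q)^det(M).
det(M) mod 97 = 53; its inverse in (Z/97)^* is 11 (check: 53*11 mod 97 = 1).
Miller loop for e_{97} over F_{7551287060833^4}: bits of 97 = 1100001; 6 double steps + 2 add steps, l/v at each.
Result: e(P',Q') = 1531796082786 + 2606536753864*t + 4772628778757*t^2 + 5657759535541*t^3.
Raise to 11: e(P,Q) = 2588416653610 + 3379207965728*t + 1993903293004*t^2 + 3255742152285*t^3 in mu_{97}.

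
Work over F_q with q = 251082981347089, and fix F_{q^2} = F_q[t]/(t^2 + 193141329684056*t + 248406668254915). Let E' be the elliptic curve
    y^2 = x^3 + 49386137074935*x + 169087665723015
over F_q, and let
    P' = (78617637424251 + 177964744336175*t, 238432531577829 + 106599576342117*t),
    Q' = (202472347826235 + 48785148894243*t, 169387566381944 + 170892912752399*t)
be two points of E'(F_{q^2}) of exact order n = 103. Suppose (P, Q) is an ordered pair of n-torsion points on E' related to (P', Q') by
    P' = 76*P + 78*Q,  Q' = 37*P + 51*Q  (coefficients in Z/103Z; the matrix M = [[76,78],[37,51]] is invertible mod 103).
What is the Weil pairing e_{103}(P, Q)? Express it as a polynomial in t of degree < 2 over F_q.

80646041985163 + 250610159589133*t

Under M = [[76,78],[37,51]] in GL_2(Z/103), e_{103}(P',Q') = e_{103}(P,Q)^(76*51-78*37 mod 103).
Inverting 63 mod 103: 18. Thus e_{103}(P,Q) = e(P',Q')^{18}.
Miller loop for e_{103} over F_{251082981347089^2}: bits of 103 = 1100111; 6 double steps + 4 add steps, l/v at each.
So e_{103}(P',Q') = 212776367985603 + 97250713497105*t.
(212776367985603 + 97250713497105*t)^{18} mod (251082981347089,f) = 80646041985163 + 250610159589133*t.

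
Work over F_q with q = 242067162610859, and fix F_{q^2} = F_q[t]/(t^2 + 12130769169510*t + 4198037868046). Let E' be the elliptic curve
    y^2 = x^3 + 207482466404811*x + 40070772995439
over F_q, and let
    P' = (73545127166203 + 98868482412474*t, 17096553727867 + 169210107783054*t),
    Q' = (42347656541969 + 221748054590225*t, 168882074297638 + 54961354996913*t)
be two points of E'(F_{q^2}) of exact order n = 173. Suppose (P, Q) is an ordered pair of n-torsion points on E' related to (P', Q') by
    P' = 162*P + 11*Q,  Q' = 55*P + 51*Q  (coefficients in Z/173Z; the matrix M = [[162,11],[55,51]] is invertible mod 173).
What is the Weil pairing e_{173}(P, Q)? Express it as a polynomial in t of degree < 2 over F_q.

e_{173} is bilinear + alternating on E[173], so e_{173}(162*P + 11*Q, 55*P + 51*Q) = e_{173}(P,Q)^(162*51-11*55).
Inverting 45 mod 173: 50. Thus e_{173}(P,Q) = e(P',Q')^{50}.
n = 173 = (10101101)_2 (8 bits, wt 5); accumulate f_{173,P'}(Q'+S)/f_{173,P'}(S) along the 7-step ladder.
So e_{173}(P',Q') = 143883737271158 + 31399762262559*t.
(143883737271158 + 31399762262559*t)^{50} mod (242067162610859,f) = 211949857538738 + 173529337013492*t.

211949857538738 + 173529337013492*t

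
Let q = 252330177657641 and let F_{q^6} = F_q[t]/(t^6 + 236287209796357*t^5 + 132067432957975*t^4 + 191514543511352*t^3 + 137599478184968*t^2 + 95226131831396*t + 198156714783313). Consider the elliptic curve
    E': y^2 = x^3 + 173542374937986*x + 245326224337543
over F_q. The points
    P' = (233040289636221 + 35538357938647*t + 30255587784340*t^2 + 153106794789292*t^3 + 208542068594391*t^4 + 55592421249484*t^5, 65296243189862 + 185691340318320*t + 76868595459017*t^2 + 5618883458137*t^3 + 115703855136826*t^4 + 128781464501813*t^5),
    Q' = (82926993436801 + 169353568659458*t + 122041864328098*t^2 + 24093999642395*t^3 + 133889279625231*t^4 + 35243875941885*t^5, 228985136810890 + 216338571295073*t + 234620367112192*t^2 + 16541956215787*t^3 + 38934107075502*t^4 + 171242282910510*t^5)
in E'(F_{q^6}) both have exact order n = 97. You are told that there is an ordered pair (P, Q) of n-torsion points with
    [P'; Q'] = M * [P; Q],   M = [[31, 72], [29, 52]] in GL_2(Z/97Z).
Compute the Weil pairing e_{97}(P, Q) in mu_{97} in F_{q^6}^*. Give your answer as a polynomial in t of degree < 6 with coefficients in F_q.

120394962303154 + 169445248749712*t + 242217045855539*t^2 + 4559941793296*t^3 + 90493929294139*t^4 + 27612858791355*t^5

Alternating bilinearity on E[97] (values in mu_{97} in F_{252330177657641^6}) gives e(P',Q') = e(P,Q)^det(M).
Inverting 9 mod 97: 54. Thus e_{97}(P,Q) = e(P',Q')^{54}.
Run Miller on y^2=x^3+173542374937986*x+245326224337543 over F_{252330177657641}: ladder 1100001 (7 bits); e = f_P(D_Q)/f_Q(D_P).
Result: e(P',Q') = 68594401883583 + 251030608882571*t + 68574068570052*t^2 + 60255514934611*t^3 + 108411242765589*t^4 + 207153934932415*t^5.
Thus e_{97}(P,Q) = 120394962303154 + 169445248749712*t + 242217045855539*t^2 + 4559941793296*t^3 + 90493929294139*t^4 + 27612858791355*t^5.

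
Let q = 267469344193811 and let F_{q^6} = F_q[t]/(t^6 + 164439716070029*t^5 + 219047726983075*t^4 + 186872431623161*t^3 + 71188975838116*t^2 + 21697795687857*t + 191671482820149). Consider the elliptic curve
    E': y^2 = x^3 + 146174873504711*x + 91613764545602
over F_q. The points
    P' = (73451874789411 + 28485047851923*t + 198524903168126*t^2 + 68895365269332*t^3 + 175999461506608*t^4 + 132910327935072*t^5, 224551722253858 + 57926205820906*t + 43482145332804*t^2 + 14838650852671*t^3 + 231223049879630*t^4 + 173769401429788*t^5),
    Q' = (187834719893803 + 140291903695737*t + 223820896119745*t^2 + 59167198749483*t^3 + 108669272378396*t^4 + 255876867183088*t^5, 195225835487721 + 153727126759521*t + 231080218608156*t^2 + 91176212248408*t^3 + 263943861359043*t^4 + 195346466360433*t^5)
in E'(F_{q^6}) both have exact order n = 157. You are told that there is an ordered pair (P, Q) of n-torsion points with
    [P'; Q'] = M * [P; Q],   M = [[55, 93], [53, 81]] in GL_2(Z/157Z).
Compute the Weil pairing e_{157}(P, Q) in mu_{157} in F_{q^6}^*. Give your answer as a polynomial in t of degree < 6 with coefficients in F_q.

25607851330481 + 119666584952356*t + 135705251120542*t^2 + 110665357113789*t^3 + 47378691855707*t^4 + 48044344537865*t^5

Under M = [[55,93],[53,81]] in GL_2(Z/157), e_{157}(P',Q') = e_{157}(P,Q)^(55*81-93*53 mod 157).
55*81 - 93*53 = -474; reduced mod 157: det = 154, inverse 52.
8-bit Miller (10011101) on E'/F_{267469344193811} with a'=146174873504711, b'=91613764545602: accumulate tangent/chord ratios at Q'+S and P'+S'.
f_P(D_Q)/f_Q(D_P) = 129480818712886 + 5292239275316*t + 29977152322016*t^2 + 88450505205525*t^3 + 118829426937636*t^4 + 70026324607814*t^5.
Thus e_{157}(P,Q) = 25607851330481 + 119666584952356*t + 135705251120542*t^2 + 110665357113789*t^3 + 47378691855707*t^4 + 48044344537865*t^5.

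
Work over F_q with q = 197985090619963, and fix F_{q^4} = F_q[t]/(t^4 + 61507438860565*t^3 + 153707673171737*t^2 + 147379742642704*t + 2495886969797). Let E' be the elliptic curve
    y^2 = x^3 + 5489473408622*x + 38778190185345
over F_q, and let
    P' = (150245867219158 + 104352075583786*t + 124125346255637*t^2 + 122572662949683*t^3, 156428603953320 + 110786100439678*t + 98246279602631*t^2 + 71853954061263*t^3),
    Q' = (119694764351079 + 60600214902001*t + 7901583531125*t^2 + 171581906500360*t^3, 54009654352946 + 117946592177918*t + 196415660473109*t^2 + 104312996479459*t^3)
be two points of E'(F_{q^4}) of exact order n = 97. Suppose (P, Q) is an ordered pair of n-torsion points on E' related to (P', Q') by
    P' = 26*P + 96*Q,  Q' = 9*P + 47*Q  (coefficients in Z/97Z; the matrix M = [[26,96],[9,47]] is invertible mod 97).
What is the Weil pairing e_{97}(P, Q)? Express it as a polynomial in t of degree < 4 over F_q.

44013029992364 + 68526626231161*t + 44395343469787*t^2 + 42630540857267*t^3

Under M = [[26,96],[9,47]] in GL_2(Z/97), e_{97}(P',Q') = e_{97}(P,Q)^(26*47-96*9 mod 97).
Inverting 67 mod 97: 42. Thus e_{97}(P,Q) = e(P',Q')^{42}.
Build f_{97,P'} and f_{97,Q'} via the 7-bit ladder of 97=1100001_2; evaluate at shifted divisors; quotient in F_{197985090619963^4}.
Result: e(P',Q') = 168988981409344 + 7204794990155*t + 8438996046482*t^2 + 64813302327109*t^3.
Finally e_{97}(P,Q) = 44013029992364 + 68526626231161*t + 44395343469787*t^2 + 42630540857267*t^3.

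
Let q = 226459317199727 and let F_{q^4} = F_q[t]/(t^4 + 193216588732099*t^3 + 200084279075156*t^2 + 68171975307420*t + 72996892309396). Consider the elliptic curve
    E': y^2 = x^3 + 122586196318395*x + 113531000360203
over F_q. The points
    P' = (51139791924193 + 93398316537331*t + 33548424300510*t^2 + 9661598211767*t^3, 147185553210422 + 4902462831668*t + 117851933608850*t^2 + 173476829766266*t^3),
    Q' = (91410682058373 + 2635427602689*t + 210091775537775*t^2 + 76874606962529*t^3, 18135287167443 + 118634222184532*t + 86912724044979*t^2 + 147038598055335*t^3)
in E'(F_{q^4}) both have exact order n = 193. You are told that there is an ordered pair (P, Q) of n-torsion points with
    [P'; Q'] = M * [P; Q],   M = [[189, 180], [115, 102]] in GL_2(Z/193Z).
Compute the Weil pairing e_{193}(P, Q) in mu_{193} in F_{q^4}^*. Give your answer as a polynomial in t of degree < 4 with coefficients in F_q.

Alternating bilinearity on E[193] (values in mu_{193} in F_{226459317199727^4}) gives e(P',Q') = e(P,Q)^det(M).
So e_{193}(P,Q) = e_{193}(P',Q')^{106}, since 122*106 = 1 mod 193.
Build f_{193,P'} and f_{193,Q'} via the 8-bit ladder of 193=11000001_2; evaluate at shifted divisors; quotient in F_{226459317199727^4}.
Result: e(P',Q') = 60576900875192 + 220745123218979*t + 87455750184192*t^2 + 139859510616770*t^3.
Thus e_{193}(P,Q) = 7244090076463 + 19571092186298*t + 159974628323426*t^2 + 214576984931885*t^3.

7244090076463 + 19571092186298*t + 159974628323426*t^2 + 214576984931885*t^3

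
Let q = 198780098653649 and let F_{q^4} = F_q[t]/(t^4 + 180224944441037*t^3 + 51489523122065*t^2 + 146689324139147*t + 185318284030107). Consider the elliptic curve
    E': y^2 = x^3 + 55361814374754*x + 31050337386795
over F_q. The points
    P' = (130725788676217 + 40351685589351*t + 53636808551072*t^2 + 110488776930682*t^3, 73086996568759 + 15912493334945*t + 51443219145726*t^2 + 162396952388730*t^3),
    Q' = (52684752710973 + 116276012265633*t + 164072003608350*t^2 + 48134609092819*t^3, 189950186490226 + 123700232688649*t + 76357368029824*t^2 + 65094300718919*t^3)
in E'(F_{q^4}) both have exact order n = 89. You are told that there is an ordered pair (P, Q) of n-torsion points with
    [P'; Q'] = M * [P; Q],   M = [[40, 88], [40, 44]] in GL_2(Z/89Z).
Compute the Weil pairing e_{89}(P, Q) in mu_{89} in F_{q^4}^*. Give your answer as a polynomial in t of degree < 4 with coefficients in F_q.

e_{89} is bilinear + alternating on E[89], so e_{89}(40*P + 88*Q, 40*P + 44*Q) = e_{89}(P,Q)^(40*44-88*40).
Hence e(P,Q) = e(P',Q')^{49} where 49 = 20^{-1} mod 89.
Build f_{89,P'} and f_{89,Q'} via the 7-bit ladder of 89=1011001_2; evaluate at shifted divisors; quotient in F_{198780098653649^4}.
f_P(D_Q)/f_Q(D_P) = 71675940709173 + 32799280485307*t + 42461932580763*t^2 + 57435975657450*t^3.
Thus e_{89}(P,Q) = 53796397377952 + 50686265137121*t + 32631123203339*t^2 + 181677094596979*t^3.

53796397377952 + 50686265137121*t + 32631123203339*t^2 + 181677094596979*t^3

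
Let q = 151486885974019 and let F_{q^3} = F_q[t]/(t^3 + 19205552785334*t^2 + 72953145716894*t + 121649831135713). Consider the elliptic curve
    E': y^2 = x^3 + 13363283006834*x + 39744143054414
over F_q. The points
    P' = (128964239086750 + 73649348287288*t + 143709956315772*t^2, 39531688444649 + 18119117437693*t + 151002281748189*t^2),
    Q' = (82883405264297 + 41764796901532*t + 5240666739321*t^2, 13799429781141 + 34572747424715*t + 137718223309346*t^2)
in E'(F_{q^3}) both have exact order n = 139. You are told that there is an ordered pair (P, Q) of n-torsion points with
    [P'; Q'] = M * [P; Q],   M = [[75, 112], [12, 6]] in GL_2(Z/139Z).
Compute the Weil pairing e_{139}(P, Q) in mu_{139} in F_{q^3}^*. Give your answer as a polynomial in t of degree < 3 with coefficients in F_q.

106041159182455 + 120493587937101*t + 14922334180882*t^2

Alternating bilinearity on E[139] (values in mu_{139} in F_{151486885974019^3}) gives e(P',Q') = e(P,Q)^det(M).
Inverting 79 mod 139: 44. Thus e_{139}(P,Q) = e(P',Q')^{44}.
Run Miller on y^2=x^3+13363283006834*x+39744143054414 over F_{151486885974019}: ladder 10001011 (8 bits); e = f_P(D_Q)/f_Q(D_P).
The quotient is 137360585707454 + 122623461418750*t + 73185792960403*t^2.
(137360585707454 + 122623461418750*t + 73185792960403*t^2)^{44} mod (151486885974019,f) = 106041159182455 + 120493587937101*t + 14922334180882*t^2.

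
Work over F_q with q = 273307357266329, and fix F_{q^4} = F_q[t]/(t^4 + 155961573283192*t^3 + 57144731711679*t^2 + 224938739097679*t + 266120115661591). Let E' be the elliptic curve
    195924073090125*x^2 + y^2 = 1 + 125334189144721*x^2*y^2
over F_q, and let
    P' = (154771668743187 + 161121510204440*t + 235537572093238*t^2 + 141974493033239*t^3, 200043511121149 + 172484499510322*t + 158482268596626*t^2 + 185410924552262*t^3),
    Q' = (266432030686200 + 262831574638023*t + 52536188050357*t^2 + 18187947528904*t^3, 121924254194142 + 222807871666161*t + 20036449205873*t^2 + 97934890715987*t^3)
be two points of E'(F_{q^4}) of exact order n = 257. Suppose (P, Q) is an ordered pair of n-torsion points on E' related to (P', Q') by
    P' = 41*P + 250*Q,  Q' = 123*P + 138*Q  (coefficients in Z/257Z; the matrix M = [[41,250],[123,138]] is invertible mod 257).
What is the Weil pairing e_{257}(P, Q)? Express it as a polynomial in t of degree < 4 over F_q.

175889162623178 + 22948340625018*t + 181393919261550*t^2 + 238907228060160*t^3

Under M = [[41,250],[123,138]] in GL_2(Z/257), e_{257}(P',Q') = e_{257}(P,Q)^(41*138-250*123 mod 257).
41*138 - 250*123 = -25092; reduced mod 257: det = 94, inverse 216.
Edwards a_E,d_E -> Montgomery A=106191769500050,B=166170250644002 -> Weierstrass 31062757949050,0 via alpha=235747948550027,beta=17647470986351.
Miller loop for e_{257} over F_{273307357266329^4}: bits of 257 = 100000001; 8 double steps + 1 add steps, l/v at each.
Miller gives e_{257}(P',Q') = 133673564346160 + 180400991754164*t + 151370405582001*t^2 + 7754604606597*t^3 in F_{273307357266329^4}.
Thus e_{257}(P,Q) = 175889162623178 + 22948340625018*t + 181393919261550*t^2 + 238907228060160*t^3.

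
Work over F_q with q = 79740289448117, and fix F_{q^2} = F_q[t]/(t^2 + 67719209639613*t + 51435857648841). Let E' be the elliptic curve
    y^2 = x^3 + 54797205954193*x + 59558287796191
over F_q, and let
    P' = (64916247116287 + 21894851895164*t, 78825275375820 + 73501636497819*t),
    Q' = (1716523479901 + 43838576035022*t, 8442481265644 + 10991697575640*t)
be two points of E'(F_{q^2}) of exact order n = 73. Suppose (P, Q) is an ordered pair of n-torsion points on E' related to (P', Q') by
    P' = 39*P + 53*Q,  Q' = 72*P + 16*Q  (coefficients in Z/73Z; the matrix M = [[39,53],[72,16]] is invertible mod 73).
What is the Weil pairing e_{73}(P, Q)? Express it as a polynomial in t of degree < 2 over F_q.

37031770346367 + 19427353835224*t

e_{73} is bilinear + alternating on E[73], so e_{73}(39*P + 53*Q, 72*P + 16*Q) = e_{73}(P,Q)^(39*16-53*72).
det M = 39*16 - 53*72 = -3192 = 20 (mod 73); 20^{-1} = 11 (mod 73).
n = 73 = (1001001)_2 (7 bits, wt 3); accumulate f_{73,P'}(Q'+S)/f_{73,P'}(S) along the 6-step ladder.
Result: e(P',Q') = 72480587140082 + 50355510425564*t.
(72480587140082 + 50355510425564*t)^{11} mod (79740289448117,f) = 37031770346367 + 19427353835224*t.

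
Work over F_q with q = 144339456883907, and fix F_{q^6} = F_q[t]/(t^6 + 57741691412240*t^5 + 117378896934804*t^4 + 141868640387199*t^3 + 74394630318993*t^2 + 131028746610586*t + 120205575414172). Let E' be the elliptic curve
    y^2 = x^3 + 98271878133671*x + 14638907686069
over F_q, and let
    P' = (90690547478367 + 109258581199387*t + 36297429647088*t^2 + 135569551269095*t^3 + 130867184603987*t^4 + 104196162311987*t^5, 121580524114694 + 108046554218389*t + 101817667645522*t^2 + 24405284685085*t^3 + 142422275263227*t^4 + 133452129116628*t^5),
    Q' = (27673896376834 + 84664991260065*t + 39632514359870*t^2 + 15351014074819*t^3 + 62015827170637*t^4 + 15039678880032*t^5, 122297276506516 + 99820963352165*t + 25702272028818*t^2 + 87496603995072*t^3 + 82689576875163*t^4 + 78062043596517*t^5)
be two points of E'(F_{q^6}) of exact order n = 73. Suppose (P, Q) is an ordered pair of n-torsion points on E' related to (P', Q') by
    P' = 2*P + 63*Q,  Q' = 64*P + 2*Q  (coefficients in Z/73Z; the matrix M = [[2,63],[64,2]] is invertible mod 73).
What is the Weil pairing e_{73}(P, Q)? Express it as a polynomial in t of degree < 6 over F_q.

e_{73} is bilinear + alternating on E[73], so e_{73}(2*P + 63*Q, 64*P + 2*Q) = e_{73}(P,Q)^(2*2-63*64).
det M = 2*2 - 63*64 = -4028 = 60 (mod 73); 60^{-1} = 28 (mod 73).
Build f_{73,P'} and f_{73,Q'} via the 7-bit ladder of 73=1001001_2; evaluate at shifted divisors; quotient in F_{144339456883907^6}.
Miller gives e_{73}(P',Q') = 10080215659787 + 57183471252211*t + 2239561983501*t^2 + 66077845211442*t^3 + 49745108386047*t^4 + 39215265873882*t^5 in F_{144339456883907^6}.
Thus e_{73}(P,Q) = 134201468493869 + 96250230317912*t + 143101333032366*t^2 + 76047536517063*t^3 + 140416819989926*t^4 + 34274787220884*t^5.

134201468493869 + 96250230317912*t + 143101333032366*t^2 + 76047536517063*t^3 + 140416819989926*t^4 + 34274787220884*t^5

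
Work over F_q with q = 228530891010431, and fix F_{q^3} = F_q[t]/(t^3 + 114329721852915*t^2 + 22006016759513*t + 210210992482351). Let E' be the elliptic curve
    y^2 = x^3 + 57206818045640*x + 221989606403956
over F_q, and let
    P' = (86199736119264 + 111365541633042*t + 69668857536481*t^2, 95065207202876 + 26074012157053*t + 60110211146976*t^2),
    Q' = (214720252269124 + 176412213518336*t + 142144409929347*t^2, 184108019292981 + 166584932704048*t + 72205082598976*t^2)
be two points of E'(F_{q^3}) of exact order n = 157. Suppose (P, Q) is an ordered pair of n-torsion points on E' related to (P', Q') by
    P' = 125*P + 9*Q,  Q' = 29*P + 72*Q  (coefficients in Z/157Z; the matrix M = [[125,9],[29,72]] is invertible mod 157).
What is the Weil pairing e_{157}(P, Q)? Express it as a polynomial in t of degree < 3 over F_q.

Under M = [[125,9],[29,72]] in GL_2(Z/157), e_{157}(P',Q') = e_{157}(P,Q)^(125*72-9*29 mod 157).
125*72 - 9*29 = 8739; reduced mod 157: det = 104, inverse 77.
Miller loop for e_{157} over F_{228530891010431^3}: bits of 157 = 10011101; 7 double steps + 4 add steps, l/v at each.
Miller gives e_{157}(P',Q') = 40082588383918 + 17450551370278*t + 56461331744086*t^2 in F_{228530891010431^3}.
Thus e_{157}(P,Q) = 220586327395377 + 206378666935907*t + 91263545808864*t^2.

220586327395377 + 206378666935907*t + 91263545808864*t^2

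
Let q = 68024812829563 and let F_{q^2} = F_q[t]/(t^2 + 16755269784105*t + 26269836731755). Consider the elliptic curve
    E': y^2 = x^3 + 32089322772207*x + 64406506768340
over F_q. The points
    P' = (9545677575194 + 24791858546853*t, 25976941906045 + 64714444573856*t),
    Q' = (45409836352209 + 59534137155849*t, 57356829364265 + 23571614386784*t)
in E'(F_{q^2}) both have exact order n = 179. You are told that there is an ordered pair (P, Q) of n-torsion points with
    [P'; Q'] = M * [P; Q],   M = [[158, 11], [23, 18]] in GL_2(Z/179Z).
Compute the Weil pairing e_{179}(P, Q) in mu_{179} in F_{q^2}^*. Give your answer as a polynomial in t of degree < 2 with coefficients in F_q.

Under M = [[158,11],[23,18]] in GL_2(Z/179), e_{179}(P',Q') = e_{179}(P,Q)^(158*18-11*23 mod 179).
det(M) mod 179 = 85; its inverse in (Z/179)^* is 139 (check: 85*139 mod 179 = 1).
Build f_{179,P'} and f_{179,Q'} via the 8-bit ladder of 179=10110011_2; evaluate at shifted divisors; quotient in F_{68024812829563^2}.
Miller gives e_{179}(P',Q') = 66650481832756 + 66701490645273*t in F_{68024812829563^2}.
Raise to 139: e(P,Q) = 4992274360355 + 17682327517042*t in mu_{179}.

4992274360355 + 17682327517042*t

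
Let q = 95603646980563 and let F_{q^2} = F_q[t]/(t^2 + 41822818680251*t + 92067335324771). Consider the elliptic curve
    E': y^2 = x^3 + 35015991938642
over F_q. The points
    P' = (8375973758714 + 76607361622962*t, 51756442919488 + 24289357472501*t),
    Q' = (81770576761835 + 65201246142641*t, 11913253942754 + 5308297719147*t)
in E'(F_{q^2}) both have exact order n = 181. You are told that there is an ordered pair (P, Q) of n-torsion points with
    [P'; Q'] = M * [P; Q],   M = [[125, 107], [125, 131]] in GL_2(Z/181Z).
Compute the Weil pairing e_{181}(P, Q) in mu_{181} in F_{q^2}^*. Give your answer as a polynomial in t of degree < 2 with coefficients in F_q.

9952146608943 + 24161339482958*t

Since e_{181}(P,P)=e_{181}(Q,Q)=1 and e_{181}(Q,P)=e_{181}(P,Q)^{-1}, expanding e_{181}(125*P + 107*Q,125*P + 131*Q) leaves e(P,Q)^det(M).
So e_{181}(P,Q) = e_{181}(P',Q')^{47}, since 104*47 = 1 mod 181.
Double-and-add over 10110101: 8-1 doublings, 5-1 additions; each step l_{T,T}/v_{2T} or l_{T,P'}/v at Q'+S for random S.
f_P(D_Q)/f_Q(D_P) = 6228905920878 + 31217416068147*t.
Raise to 47: e(P,Q) = 9952146608943 + 24161339482958*t in mu_{181}.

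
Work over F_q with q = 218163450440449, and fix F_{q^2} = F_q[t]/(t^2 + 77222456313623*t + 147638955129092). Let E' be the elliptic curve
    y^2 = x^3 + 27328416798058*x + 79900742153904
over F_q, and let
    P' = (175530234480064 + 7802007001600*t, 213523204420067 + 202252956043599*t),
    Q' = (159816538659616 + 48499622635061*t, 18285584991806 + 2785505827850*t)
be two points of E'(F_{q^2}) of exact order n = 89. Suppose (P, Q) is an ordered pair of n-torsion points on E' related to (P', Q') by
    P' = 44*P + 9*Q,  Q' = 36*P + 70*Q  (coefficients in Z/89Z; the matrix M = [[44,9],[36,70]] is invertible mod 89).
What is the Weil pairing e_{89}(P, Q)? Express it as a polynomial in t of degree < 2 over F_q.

20212279682480 + 5985775944004*t

The 89-Weil pairing on E[89] over F_{218163450440449} is alternating-bilinear: e_{89}(P',Q') = e_{89}(P,Q)^det(M).
So e_{89}(P,Q) = e_{89}(P',Q')^{59}, since 86*59 = 1 mod 89.
Miller loop for e_{89} over F_{218163450440449^2}: bits of 89 = 1011001; 6 double steps + 3 add steps, l/v at each.
e_{89}(P',Q') = 70624434207581 + 210051452627373*t.
Thus e_{89}(P,Q) = 20212279682480 + 5985775944004*t.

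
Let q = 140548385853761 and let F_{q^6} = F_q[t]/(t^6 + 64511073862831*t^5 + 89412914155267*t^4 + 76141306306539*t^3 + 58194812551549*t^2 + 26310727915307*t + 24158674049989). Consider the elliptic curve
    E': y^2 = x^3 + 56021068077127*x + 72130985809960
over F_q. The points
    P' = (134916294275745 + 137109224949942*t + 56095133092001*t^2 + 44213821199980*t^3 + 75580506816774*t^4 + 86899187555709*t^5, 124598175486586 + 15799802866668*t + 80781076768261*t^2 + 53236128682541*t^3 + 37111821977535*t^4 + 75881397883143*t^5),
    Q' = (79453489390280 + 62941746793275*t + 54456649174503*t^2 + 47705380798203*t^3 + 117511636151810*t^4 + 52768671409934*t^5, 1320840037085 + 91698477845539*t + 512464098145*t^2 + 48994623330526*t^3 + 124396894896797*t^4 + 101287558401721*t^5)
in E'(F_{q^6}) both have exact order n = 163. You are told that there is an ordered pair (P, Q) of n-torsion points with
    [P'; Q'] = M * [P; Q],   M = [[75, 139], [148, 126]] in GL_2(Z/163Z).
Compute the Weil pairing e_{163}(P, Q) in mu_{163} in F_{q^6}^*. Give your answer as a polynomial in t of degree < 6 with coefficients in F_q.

e_{163} is bilinear + alternating on E[163], so e_{163}(75*P + 139*Q, 148*P + 126*Q) = e_{163}(P,Q)^(75*126-139*148).
75*126 - 139*148 = -11122; reduced mod 163: det = 125, inverse 30.
Miller loop for e_{163} over F_{140548385853761^6}: bits of 163 = 10100011; 7 double steps + 3 add steps, l/v at each.
Result: e(P',Q') = 67136011536053 + 14417837231444*t + 94644400888529*t^2 + 5356267821481*t^3 + 111237550587398*t^4 + 65018769474215*t^5.
Finally e_{163}(P,Q) = 50967123574396 + 22788262085833*t + 49093477243742*t^2 + 81467822282831*t^3 + 16595828724510*t^4 + 46164841104265*t^5.

50967123574396 + 22788262085833*t + 49093477243742*t^2 + 81467822282831*t^3 + 16595828724510*t^4 + 46164841104265*t^5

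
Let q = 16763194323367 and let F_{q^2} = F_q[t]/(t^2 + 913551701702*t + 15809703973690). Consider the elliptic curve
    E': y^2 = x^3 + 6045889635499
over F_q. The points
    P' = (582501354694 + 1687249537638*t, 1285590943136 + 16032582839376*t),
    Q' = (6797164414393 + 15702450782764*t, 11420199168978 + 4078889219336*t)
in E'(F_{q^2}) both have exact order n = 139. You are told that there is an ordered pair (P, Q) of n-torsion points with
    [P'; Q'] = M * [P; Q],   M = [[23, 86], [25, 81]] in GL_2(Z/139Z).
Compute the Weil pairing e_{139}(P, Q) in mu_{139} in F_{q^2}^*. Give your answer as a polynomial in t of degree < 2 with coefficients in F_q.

10521172190931 + 9889641317479*t

The 139-Weil pairing on E[139] over F_{16763194323367} is alternating-bilinear: e_{139}(P',Q') = e_{139}(P,Q)^det(M).
So e_{139}(P,Q) = e_{139}(P',Q')^{108}, since 130*108 = 1 mod 139.
Miller loop for e_{139} over F_{16763194323367^2}: bits of 139 = 10001011; 7 double steps + 3 add steps, l/v at each.
e_{139}(P',Q') = 15093377242346 + 5387026499709*t.
(15093377242346 + 5387026499709*t)^{108} mod (16763194323367,f) = 10521172190931 + 9889641317479*t.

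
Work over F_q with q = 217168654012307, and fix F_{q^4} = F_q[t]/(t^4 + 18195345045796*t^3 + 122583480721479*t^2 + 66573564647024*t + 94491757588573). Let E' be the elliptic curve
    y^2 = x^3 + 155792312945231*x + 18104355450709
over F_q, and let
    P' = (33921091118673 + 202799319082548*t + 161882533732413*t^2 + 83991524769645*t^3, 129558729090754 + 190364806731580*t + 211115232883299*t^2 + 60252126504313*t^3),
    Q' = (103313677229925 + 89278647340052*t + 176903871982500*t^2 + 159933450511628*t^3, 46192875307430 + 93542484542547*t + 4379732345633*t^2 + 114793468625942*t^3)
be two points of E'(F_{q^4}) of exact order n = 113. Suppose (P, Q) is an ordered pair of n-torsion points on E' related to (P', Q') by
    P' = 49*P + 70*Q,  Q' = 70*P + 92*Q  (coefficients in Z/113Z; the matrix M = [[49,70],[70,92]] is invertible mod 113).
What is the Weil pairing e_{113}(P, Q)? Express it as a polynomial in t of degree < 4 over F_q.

Alternating bilinearity on E[113] (values in mu_{113} in F_{217168654012307^4}) gives e(P',Q') = e(P,Q)^det(M).
Inverting 60 mod 113: 81. Thus e_{113}(P,Q) = e(P',Q')^{81}.
Run Miller on y^2=x^3+155792312945231*x+18104355450709 over F_{217168654012307}: ladder 1110001 (7 bits); e = f_P(D_Q)/f_Q(D_P).
e_{113}(P',Q') = 83159660530140 + 181147551807336*t + 205953091403189*t^2 + 143305844744454*t^3.
Raise to 81: e(P,Q) = 191774292272439 + 134851337472946*t + 92613666377537*t^2 + 198072756764099*t^3 in mu_{113}.

191774292272439 + 134851337472946*t + 92613666377537*t^2 + 198072756764099*t^3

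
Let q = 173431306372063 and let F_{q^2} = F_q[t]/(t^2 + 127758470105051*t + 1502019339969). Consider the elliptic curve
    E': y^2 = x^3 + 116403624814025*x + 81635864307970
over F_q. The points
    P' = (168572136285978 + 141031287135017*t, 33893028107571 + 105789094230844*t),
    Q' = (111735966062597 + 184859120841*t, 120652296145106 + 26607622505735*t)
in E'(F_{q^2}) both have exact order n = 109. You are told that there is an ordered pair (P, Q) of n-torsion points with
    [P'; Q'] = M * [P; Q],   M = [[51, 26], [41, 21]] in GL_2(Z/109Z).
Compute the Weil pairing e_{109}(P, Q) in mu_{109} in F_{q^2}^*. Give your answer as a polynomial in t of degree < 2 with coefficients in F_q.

Alternating bilinearity on E[109] (values in mu_{109} in F_{173431306372063^2}) gives e(P',Q') = e(P,Q)^det(M).
det M = 51*21 - 26*41 = 5 = 5 (mod 109); 5^{-1} = 22 (mod 109).
Miller loop for e_{109} over F_{173431306372063^2}: bits of 109 = 1101101; 6 double steps + 4 add steps, l/v at each.
The quotient is 167928863753481 + 32605205093922*t.
Raise to 22: e(P,Q) = 164551178037950 + 8862948022324*t in mu_{109}.

164551178037950 + 8862948022324*t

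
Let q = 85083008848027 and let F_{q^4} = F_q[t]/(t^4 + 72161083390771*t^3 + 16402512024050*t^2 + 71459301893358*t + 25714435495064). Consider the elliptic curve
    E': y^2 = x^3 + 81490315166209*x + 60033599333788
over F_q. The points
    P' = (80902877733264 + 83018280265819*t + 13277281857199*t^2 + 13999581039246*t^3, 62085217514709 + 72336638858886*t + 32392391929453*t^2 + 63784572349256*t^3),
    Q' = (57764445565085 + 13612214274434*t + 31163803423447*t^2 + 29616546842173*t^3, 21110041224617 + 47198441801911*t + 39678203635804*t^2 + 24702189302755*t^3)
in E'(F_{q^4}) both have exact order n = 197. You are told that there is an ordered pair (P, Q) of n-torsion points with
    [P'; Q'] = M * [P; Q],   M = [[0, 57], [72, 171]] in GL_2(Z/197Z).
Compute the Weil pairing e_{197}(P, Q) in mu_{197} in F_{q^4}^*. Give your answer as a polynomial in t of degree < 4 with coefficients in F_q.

Under M = [[0,57],[72,171]] in GL_2(Z/197), e_{197}(P',Q') = e_{197}(P,Q)^(0*171-57*72 mod 197).
Inverting 33 mod 197: 6. Thus e_{197}(P,Q) = e(P',Q')^{6}.
8-bit Miller (11000101) on E'/F_{85083008848027} with a'=81490315166209, b'=60033599333788: accumulate tangent/chord ratios at Q'+S and P'+S'.
Miller gives e_{197}(P',Q') = 21295422446771 + 55798176597362*t + 32126243899954*t^2 + 31836748838764*t^3 in F_{85083008848027^4}.
Hence e(P,Q) = 71703450345192 + 35314520385227*t + 41505656792079*t^2 + 72156821034996*t^3 in F_{85083008848027^4}^*.

71703450345192 + 35314520385227*t + 41505656792079*t^2 + 72156821034996*t^3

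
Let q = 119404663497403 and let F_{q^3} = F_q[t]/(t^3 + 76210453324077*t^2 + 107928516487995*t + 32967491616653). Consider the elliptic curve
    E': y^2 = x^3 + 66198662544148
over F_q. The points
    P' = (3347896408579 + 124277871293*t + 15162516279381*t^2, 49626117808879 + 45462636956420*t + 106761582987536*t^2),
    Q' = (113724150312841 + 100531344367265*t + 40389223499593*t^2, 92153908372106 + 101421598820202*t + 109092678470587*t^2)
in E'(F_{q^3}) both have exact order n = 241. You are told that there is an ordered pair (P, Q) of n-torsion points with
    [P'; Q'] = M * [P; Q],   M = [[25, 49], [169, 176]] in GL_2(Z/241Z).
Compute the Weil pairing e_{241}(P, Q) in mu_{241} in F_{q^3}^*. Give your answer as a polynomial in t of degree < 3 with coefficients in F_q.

65796253508419 + 38109678966510*t + 107731999517056*t^2

The 241-Weil pairing on E[241] over F_{119404663497403} is alternating-bilinear: e_{241}(P',Q') = e_{241}(P,Q)^det(M).
det(M) mod 241 = 216; its inverse in (Z/241)^* is 106 (check: 216*106 mod 241 = 1).
Build f_{241,P'} and f_{241,Q'} via the 8-bit ladder of 241=11110001_2; evaluate at shifted divisors; quotient in F_{119404663497403^3}.
f_P(D_Q)/f_Q(D_P) = 104764113613522 + 2727871436291*t + 99236436600108*t^2.
Finally e_{241}(P,Q) = 65796253508419 + 38109678966510*t + 107731999517056*t^2.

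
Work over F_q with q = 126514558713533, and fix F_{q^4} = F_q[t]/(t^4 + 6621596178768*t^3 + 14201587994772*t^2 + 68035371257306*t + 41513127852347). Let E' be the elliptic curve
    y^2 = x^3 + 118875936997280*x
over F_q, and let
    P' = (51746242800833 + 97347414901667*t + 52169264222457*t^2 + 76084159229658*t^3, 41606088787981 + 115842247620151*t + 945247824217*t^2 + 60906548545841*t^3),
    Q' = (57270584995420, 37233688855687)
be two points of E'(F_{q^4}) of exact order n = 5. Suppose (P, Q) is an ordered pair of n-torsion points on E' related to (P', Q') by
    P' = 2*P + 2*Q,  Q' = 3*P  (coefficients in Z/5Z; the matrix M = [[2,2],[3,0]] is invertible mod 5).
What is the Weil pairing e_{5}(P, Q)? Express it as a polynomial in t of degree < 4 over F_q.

Under M = [[2,2],[3,0]] in GL_2(Z/5), e_{5}(P',Q') = e_{5}(P,Q)^(2*0-2*3 mod 5).
So e_{5}(P,Q) = e_{5}(P',Q')^{4}, since 4*4 = 1 mod 5.
3-bit Miller (101) on E'/F_{126514558713533} with a'=118875936997280, b'=0: accumulate tangent/chord ratios at Q'+S and P'+S'.
e_{5}(P',Q') = 49915959156043 + 88111428981676*t + 95838822258747*t^2 + 78049621559788*t^3.
e_{5}(P,Q) = (49915959156043 + 88111428981676*t + 95838822258747*t^2 + 78049621559788*t^3)^{4} = 47642877624668 + 9736491872355*t + 40834906223294*t^2 + 101995136150417*t^3.

47642877624668 + 9736491872355*t + 40834906223294*t^2 + 101995136150417*t^3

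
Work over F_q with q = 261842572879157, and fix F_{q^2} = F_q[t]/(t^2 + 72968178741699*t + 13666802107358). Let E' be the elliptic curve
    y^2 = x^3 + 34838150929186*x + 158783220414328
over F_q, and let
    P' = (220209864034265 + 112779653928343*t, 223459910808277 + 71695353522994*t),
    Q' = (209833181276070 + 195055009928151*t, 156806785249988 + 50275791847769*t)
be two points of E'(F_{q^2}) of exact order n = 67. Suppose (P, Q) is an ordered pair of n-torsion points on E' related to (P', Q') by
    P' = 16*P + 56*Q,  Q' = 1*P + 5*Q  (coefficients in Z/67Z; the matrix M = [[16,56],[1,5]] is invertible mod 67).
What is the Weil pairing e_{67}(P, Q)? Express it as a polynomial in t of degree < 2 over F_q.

181242894848600 + 225374160042456*t

e_{67} is bilinear + alternating on E[67], so e_{67}(16*P + 56*Q, 1*P + 5*Q) = e_{67}(P,Q)^(16*5-56*1).
det(M) mod 67 = 24; its inverse in (Z/67)^* is 14 (check: 24*14 mod 67 = 1).
Miller loop for e_{67} over F_{261842572879157^2}: bits of 67 = 1000011; 6 double steps + 2 add steps, l/v at each.
f_P(D_Q)/f_Q(D_P) = 238605582347555 + 120573345460005*t.
(238605582347555 + 120573345460005*t)^{14} mod (261842572879157,f) = 181242894848600 + 225374160042456*t.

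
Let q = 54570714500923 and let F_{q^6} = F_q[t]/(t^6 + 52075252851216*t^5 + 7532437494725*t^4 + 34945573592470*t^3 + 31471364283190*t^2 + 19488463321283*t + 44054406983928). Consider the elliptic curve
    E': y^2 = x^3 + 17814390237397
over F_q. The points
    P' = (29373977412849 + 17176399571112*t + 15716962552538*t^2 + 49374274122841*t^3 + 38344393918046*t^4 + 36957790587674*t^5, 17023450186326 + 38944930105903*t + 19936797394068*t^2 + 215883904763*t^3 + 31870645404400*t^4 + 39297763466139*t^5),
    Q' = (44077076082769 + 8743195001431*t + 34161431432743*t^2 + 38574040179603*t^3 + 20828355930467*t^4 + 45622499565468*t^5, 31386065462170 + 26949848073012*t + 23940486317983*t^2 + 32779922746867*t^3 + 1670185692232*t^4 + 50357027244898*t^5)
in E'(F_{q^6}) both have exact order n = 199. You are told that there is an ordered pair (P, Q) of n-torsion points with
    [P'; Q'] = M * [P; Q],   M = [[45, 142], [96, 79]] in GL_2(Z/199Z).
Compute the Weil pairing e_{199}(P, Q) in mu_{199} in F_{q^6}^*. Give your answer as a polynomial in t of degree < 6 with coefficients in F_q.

31776156891220 + 40716714502882*t + 3305985672949*t^2 + 34014275176272*t^3 + 50123192269833*t^4 + 30403552355200*t^5

The 199-Weil pairing on E[199] over F_{54570714500923} is alternating-bilinear: e_{199}(P',Q') = e_{199}(P,Q)^det(M).
det M = 45*79 - 142*96 = -10077 = 72 (mod 199); 72^{-1} = 47 (mod 199).
8-bit Miller (11000111) on E'/F_{54570714500923} with a'=0, b'=17814390237397: accumulate tangent/chord ratios at Q'+S and P'+S'.
The quotient is 44967878685420 + 8420256996858*t + 5592911661466*t^2 + 31739806831133*t^3 + 20158633516963*t^4 + 29549308040285*t^5.
e_{199}(P,Q) = (44967878685420 + 8420256996858*t + 5592911661466*t^2 + 31739806831133*t^3 + 20158633516963*t^4 + 29549308040285*t^5)^{47} = 31776156891220 + 40716714502882*t + 3305985672949*t^2 + 34014275176272*t^3 + 50123192269833*t^4 + 30403552355200*t^5.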